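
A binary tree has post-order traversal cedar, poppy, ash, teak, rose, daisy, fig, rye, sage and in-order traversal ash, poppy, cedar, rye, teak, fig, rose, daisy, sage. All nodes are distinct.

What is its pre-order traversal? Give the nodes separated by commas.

sage, rye, ash, poppy, cedar, fig, teak, daisy, rose

The last element of post-order is the root; it splits in-order into left and right subtrees.
Root sage: left subtree has 8 nodes {ash, poppy, cedar, rye, teak, fig, rose, daisy}, right has 0 { }.
  Root rye: left subtree has 3 nodes {ash, poppy, cedar}, right has 4 {teak, fig, rose, daisy}.
    Root ash: left subtree has 0 nodes { }, right has 2 {poppy, cedar}.
      Root poppy: left subtree has 0 nodes { }, right has 1 {cedar}.
    Root fig: left subtree has 1 node {teak}, right has 2 {rose, daisy}.
      Root daisy: left subtree has 1 node {rose}, right has 0 { }.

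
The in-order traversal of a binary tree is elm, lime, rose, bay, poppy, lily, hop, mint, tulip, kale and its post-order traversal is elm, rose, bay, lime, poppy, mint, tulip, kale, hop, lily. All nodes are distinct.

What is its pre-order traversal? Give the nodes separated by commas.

lily, poppy, lime, elm, bay, rose, hop, kale, tulip, mint

The last element of post-order is the root; it splits in-order into left and right subtrees.
Root lily: left subtree has 5 nodes {elm, lime, rose, bay, poppy}, right has 4 {hop, mint, tulip, kale}.
  Root poppy: left subtree has 4 nodes {elm, lime, rose, bay}, right has 0 { }.
    Root lime: left subtree has 1 node {elm}, right has 2 {rose, bay}.
      Root bay: left subtree has 1 node {rose}, right has 0 { }.
  Root hop: left subtree has 0 nodes { }, right has 3 {mint, tulip, kale}.
    Root kale: left subtree has 2 nodes {mint, tulip}, right has 0 { }.
      Root tulip: left subtree has 1 node {mint}, right has 0 { }.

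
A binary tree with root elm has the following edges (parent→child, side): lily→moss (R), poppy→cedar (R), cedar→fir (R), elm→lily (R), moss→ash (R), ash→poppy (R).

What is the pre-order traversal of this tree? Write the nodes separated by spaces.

elm lily moss ash poppy cedar fir

Pre-order visits the node, then its left subtree, then its right subtree.
Visit elm.
At elm: no left child.
At elm: go right to lily.
  Visit lily.
  At lily: no left child.
  At lily: go right to moss.
    Visit moss.
    At moss: no left child.
    At moss: go right to ash.
      Visit ash.
      At ash: no left child.
      At ash: go right to poppy.
        Visit poppy.
        At poppy: no left child.
        At poppy: go right to cedar.
          Visit cedar.
          At cedar: no left child.
          At cedar: go right to fir.
            fir is a leaf — visit fir.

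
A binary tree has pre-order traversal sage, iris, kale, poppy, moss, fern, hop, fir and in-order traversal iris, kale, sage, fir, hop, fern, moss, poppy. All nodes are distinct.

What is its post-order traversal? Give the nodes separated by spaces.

The first element of pre-order is the root; it splits in-order into left and right subtrees.
Root sage: left subtree has 2 nodes {iris, kale}, right has 5 {fir, hop, fern, moss, poppy}.
  Root iris: left subtree has 0 nodes { }, right has 1 {kale}.
  Root poppy: left subtree has 4 nodes {fir, hop, fern, moss}, right has 0 { }.
    Root moss: left subtree has 3 nodes {fir, hop, fern}, right has 0 { }.
      Root fern: left subtree has 2 nodes {fir, hop}, right has 0 { }.
        Root hop: left subtree has 1 node {fir}, right has 0 { }.

kale iris fir hop fern moss poppy sage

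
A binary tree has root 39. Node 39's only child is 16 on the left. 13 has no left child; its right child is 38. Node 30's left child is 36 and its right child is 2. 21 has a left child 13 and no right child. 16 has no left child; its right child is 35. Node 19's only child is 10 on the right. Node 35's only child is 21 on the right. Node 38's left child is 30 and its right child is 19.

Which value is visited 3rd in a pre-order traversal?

Pre-order visits the node, then its left subtree, then its right subtree.
Visit 39.
At 39: go left to 16.
  Visit 16.
  At 16: no left child.
  At 16: go right to 35.
    Visit 35.
    At 35: no left child.
    At 35: go right to 21.
      Visit 21.
      At 21: go left to 13.
        Visit 13.
        At 13: no left child.
        At 13: go right to 38.
          Visit 38.
          At 38: go left to 30.
            Visit 30.
            At 30: go left to 36.
              36 is a leaf — visit 36.
            At 30: go right to 2.
              2 is a leaf — visit 2.
          At 38: go right to 19.
            Visit 19.
            At 19: no left child.
            At 19: go right to 10.
              10 is a leaf — visit 10.
      At 21: no right child.
At 39: no right child.
Full pre-order sequence: 39, 16, 35, 21, 13, 38, 30, 36, 2, 19, 10.

35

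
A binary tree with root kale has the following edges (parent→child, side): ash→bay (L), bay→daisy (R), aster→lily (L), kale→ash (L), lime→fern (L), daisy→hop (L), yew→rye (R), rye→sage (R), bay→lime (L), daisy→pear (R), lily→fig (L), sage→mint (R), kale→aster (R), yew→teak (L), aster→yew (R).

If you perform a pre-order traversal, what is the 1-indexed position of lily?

10

Pre-order visits the node, then its left subtree, then its right subtree.
Visit kale.
At kale: go left to ash.
  Visit ash.
  At ash: go left to bay.
    Visit bay.
    At bay: go left to lime.
      Visit lime.
      At lime: go left to fern.
        fern is a leaf — visit fern.
      At lime: no right child.
    At bay: go right to daisy.
      Visit daisy.
      At daisy: go left to hop.
        hop is a leaf — visit hop.
      At daisy: go right to pear.
        pear is a leaf — visit pear.
  At ash: no right child.
At kale: go right to aster.
  Visit aster.
  At aster: go left to lily.
    Visit lily.
    At lily: go left to fig.
      fig is a leaf — visit fig.
    At lily: no right child.
  At aster: go right to yew.
    Visit yew.
    At yew: go left to teak.
      teak is a leaf — visit teak.
    At yew: go right to rye.
      Visit rye.
      At rye: no left child.
      At rye: go right to sage.
        Visit sage.
        At sage: no left child.
        At sage: go right to mint.
          mint is a leaf — visit mint.
Full pre-order sequence: kale, ash, bay, lime, fern, daisy, hop, pear, aster, lily, fig, yew, teak, rye, sage, mint.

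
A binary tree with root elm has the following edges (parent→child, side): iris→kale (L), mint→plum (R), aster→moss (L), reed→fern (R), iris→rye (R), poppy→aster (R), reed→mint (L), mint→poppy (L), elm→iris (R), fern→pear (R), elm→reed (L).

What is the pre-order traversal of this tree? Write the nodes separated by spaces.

elm reed mint poppy aster moss plum fern pear iris kale rye

Pre-order visits the node, then its left subtree, then its right subtree.
Visit elm.
At elm: go left to reed.
  Visit reed.
  At reed: go left to mint.
    Visit mint.
    At mint: go left to poppy.
      Visit poppy.
      At poppy: no left child.
      At poppy: go right to aster.
        Visit aster.
        At aster: go left to moss.
          moss is a leaf — visit moss.
        At aster: no right child.
    At mint: go right to plum.
      plum is a leaf — visit plum.
  At reed: go right to fern.
    Visit fern.
    At fern: no left child.
    At fern: go right to pear.
      pear is a leaf — visit pear.
At elm: go right to iris.
  Visit iris.
  At iris: go left to kale.
    kale is a leaf — visit kale.
  At iris: go right to rye.
    rye is a leaf — visit rye.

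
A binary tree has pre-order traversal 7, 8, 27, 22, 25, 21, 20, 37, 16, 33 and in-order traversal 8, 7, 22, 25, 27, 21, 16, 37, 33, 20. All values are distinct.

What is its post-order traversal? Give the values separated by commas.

The first element of pre-order is the root; it splits in-order into left and right subtrees.
Root 7: left subtree has 1 node {8}, right has 8 {22, 25, 27, 21, 16, 37, 33, 20}.
  Root 27: left subtree has 2 nodes {22, 25}, right has 5 {21, 16, 37, 33, 20}.
    Root 22: left subtree has 0 nodes { }, right has 1 {25}.
    Root 21: left subtree has 0 nodes { }, right has 4 {16, 37, 33, 20}.
      Root 20: left subtree has 3 nodes {16, 37, 33}, right has 0 { }.
        Root 37: left subtree has 1 node {16}, right has 1 {33}.

8, 25, 22, 16, 33, 37, 20, 21, 27, 7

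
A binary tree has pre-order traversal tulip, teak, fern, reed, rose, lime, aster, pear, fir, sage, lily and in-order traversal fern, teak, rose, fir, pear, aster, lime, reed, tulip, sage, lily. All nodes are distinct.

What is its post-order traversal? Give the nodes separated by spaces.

fern fir pear aster lime rose reed teak lily sage tulip

The first element of pre-order is the root; it splits in-order into left and right subtrees.
Root tulip: left subtree has 8 nodes {fern, teak, rose, fir, pear, aster, lime, reed}, right has 2 {sage, lily}.
  Root teak: left subtree has 1 node {fern}, right has 6 {rose, fir, pear, aster, lime, reed}.
    Root reed: left subtree has 5 nodes {rose, fir, pear, aster, lime}, right has 0 { }.
      Root rose: left subtree has 0 nodes { }, right has 4 {fir, pear, aster, lime}.
        Root lime: left subtree has 3 nodes {fir, pear, aster}, right has 0 { }.
          Root aster: left subtree has 2 nodes {fir, pear}, right has 0 { }.
            Root pear: left subtree has 1 node {fir}, right has 0 { }.
  Root sage: left subtree has 0 nodes { }, right has 1 {lily}.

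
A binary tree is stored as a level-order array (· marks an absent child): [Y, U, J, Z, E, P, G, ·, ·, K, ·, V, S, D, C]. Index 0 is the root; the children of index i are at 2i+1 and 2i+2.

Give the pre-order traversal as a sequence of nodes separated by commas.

Y, U, Z, E, K, J, P, V, S, G, D, C

Pre-order visits the node, then its left subtree, then its right subtree.
Visit Y.
At Y: go left to U.
  Visit U.
  At U: go left to Z.
    Z is a leaf — visit Z.
  At U: go right to E.
    Visit E.
    At E: go left to K.
      K is a leaf — visit K.
    At E: no right child.
At Y: go right to J.
  Visit J.
  At J: go left to P.
    Visit P.
    At P: go left to V.
      V is a leaf — visit V.
    At P: go right to S.
      S is a leaf — visit S.
  At J: go right to G.
    Visit G.
    At G: go left to D.
      D is a leaf — visit D.
    At G: go right to C.
      C is a leaf — visit C.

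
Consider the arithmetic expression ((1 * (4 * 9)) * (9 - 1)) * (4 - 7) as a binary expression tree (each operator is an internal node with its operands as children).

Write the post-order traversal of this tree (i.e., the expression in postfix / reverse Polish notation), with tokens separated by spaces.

Post-order on an expression tree gives postfix notation: for each operator, emit left operand, right operand, then the operator.

1 4 9 * * 9 1 - * 4 7 - *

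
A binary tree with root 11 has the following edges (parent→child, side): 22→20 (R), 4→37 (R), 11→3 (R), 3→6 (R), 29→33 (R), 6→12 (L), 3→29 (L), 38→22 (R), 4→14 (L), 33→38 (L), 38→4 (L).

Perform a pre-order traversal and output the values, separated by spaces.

Pre-order visits the node, then its left subtree, then its right subtree.
Visit 11.
At 11: no left child.
At 11: go right to 3.
  Visit 3.
  At 3: go left to 29.
    Visit 29.
    At 29: no left child.
    At 29: go right to 33.
      Visit 33.
      At 33: go left to 38.
        Visit 38.
        At 38: go left to 4.
          Visit 4.
          At 4: go left to 14.
            14 is a leaf — visit 14.
          At 4: go right to 37.
            37 is a leaf — visit 37.
        At 38: go right to 22.
          Visit 22.
          At 22: no left child.
          At 22: go right to 20.
            20 is a leaf — visit 20.
      At 33: no right child.
  At 3: go right to 6.
    Visit 6.
    At 6: go left to 12.
      12 is a leaf — visit 12.
    At 6: no right child.

11 3 29 33 38 4 14 37 22 20 6 12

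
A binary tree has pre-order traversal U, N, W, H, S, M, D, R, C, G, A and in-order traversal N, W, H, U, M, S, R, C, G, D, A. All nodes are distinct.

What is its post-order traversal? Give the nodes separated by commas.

H, W, N, M, G, C, R, A, D, S, U

The first element of pre-order is the root; it splits in-order into left and right subtrees.
Root U: left subtree has 3 nodes {N, W, H}, right has 7 {M, S, R, C, G, D, A}.
  Root N: left subtree has 0 nodes { }, right has 2 {W, H}.
    Root W: left subtree has 0 nodes { }, right has 1 {H}.
  Root S: left subtree has 1 node {M}, right has 5 {R, C, G, D, A}.
    Root D: left subtree has 3 nodes {R, C, G}, right has 1 {A}.
      Root R: left subtree has 0 nodes { }, right has 2 {C, G}.
        Root C: left subtree has 0 nodes { }, right has 1 {G}.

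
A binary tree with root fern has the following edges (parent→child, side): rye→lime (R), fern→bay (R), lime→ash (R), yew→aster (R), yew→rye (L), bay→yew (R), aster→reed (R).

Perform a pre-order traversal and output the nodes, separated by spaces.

fern bay yew rye lime ash aster reed

Pre-order visits the node, then its left subtree, then its right subtree.
Visit fern.
At fern: no left child.
At fern: go right to bay.
  Visit bay.
  At bay: no left child.
  At bay: go right to yew.
    Visit yew.
    At yew: go left to rye.
      Visit rye.
      At rye: no left child.
      At rye: go right to lime.
        Visit lime.
        At lime: no left child.
        At lime: go right to ash.
          ash is a leaf — visit ash.
    At yew: go right to aster.
      Visit aster.
      At aster: no left child.
      At aster: go right to reed.
        reed is a leaf — visit reed.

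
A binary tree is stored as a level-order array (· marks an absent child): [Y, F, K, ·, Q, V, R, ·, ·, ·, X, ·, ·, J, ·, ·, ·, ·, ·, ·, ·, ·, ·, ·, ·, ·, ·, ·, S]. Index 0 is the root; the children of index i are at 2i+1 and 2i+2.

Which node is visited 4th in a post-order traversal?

V

Post-order visits the left subtree, then the right subtree, then the node.
At Y: go left to F.
  At F: no left child.
  At F: go right to Q.
    At Q: no left child.
    At Q: go right to X.
      X is a leaf — visit X.
    Visit Q.
  Visit F.
At Y: go right to K.
  At K: go left to V.
    V is a leaf — visit V.
  At K: go right to R.
    At R: go left to J.
      At J: no left child.
      At J: go right to S.
        S is a leaf — visit S.
      Visit J.
    At R: no right child.
    Visit R.
  Visit K.
Visit Y.
Full post-order sequence: X, Q, F, V, S, J, R, K, Y.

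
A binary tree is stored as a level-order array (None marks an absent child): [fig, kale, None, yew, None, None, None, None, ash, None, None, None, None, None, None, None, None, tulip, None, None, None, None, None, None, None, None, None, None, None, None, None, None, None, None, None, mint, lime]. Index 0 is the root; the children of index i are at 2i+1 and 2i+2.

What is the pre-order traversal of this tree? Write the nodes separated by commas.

Pre-order visits the node, then its left subtree, then its right subtree.
Visit fig.
At fig: go left to kale.
  Visit kale.
  At kale: go left to yew.
    Visit yew.
    At yew: no left child.
    At yew: go right to ash.
      Visit ash.
      At ash: go left to tulip.
        Visit tulip.
        At tulip: go left to mint.
          mint is a leaf — visit mint.
        At tulip: go right to lime.
          lime is a leaf — visit lime.
      At ash: no right child.
  At kale: no right child.
At fig: no right child.

fig, kale, yew, ash, tulip, mint, lime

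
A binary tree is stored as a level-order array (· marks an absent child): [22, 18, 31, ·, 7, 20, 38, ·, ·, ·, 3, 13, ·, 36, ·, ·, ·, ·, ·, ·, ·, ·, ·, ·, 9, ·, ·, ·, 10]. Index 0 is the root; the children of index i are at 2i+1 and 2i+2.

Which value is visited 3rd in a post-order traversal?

18

Post-order visits the left subtree, then the right subtree, then the node.
At 22: go left to 18.
  At 18: no left child.
  At 18: go right to 7.
    At 7: no left child.
    At 7: go right to 3.
      3 is a leaf — visit 3.
    Visit 7.
  Visit 18.
At 22: go right to 31.
  At 31: go left to 20.
    At 20: go left to 13.
      At 13: no left child.
      At 13: go right to 9.
        9 is a leaf — visit 9.
      Visit 13.
    At 20: no right child.
    Visit 20.
  At 31: go right to 38.
    At 38: go left to 36.
      At 36: no left child.
      At 36: go right to 10.
        10 is a leaf — visit 10.
      Visit 36.
    At 38: no right child.
    Visit 38.
  Visit 31.
Visit 22.
Full post-order sequence: 3, 7, 18, 9, 13, 20, 10, 36, 38, 31, 22.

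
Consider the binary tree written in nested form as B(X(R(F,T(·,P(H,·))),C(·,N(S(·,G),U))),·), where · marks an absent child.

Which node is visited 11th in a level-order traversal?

H

Level-order visits nodes level by level from the root, left to right within each level.
Level 0: B
Level 1: X
Level 2: R, C
Level 3: F, T, N
Level 4: P, S, U
Level 5: H, G
Full level-order sequence: B, X, R, C, F, T, N, P, S, U, H, G.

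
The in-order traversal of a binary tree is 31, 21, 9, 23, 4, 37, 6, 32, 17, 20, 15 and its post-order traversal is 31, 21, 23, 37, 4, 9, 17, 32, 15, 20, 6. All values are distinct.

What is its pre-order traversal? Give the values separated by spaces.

The last element of post-order is the root; it splits in-order into left and right subtrees.
Root 6: left subtree has 6 nodes {31, 21, 9, 23, 4, 37}, right has 4 {32, 17, 20, 15}.
  Root 9: left subtree has 2 nodes {31, 21}, right has 3 {23, 4, 37}.
    Root 21: left subtree has 1 node {31}, right has 0 { }.
    Root 4: left subtree has 1 node {23}, right has 1 {37}.
  Root 20: left subtree has 2 nodes {32, 17}, right has 1 {15}.
    Root 32: left subtree has 0 nodes { }, right has 1 {17}.

6 9 21 31 4 23 37 20 32 17 15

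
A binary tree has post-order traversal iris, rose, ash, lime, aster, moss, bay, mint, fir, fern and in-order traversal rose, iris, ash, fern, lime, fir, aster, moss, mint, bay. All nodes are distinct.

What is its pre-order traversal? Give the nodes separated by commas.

fern, ash, rose, iris, fir, lime, mint, moss, aster, bay

The last element of post-order is the root; it splits in-order into left and right subtrees.
Root fern: left subtree has 3 nodes {rose, iris, ash}, right has 6 {lime, fir, aster, moss, mint, bay}.
  Root ash: left subtree has 2 nodes {rose, iris}, right has 0 { }.
    Root rose: left subtree has 0 nodes { }, right has 1 {iris}.
  Root fir: left subtree has 1 node {lime}, right has 4 {aster, moss, mint, bay}.
    Root mint: left subtree has 2 nodes {aster, moss}, right has 1 {bay}.
      Root moss: left subtree has 1 node {aster}, right has 0 { }.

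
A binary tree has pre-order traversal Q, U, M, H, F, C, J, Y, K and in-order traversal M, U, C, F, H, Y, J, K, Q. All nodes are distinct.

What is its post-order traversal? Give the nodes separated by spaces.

The first element of pre-order is the root; it splits in-order into left and right subtrees.
Root Q: left subtree has 8 nodes {M, U, C, F, H, Y, J, K}, right has 0 { }.
  Root U: left subtree has 1 node {M}, right has 6 {C, F, H, Y, J, K}.
    Root H: left subtree has 2 nodes {C, F}, right has 3 {Y, J, K}.
      Root F: left subtree has 1 node {C}, right has 0 { }.
      Root J: left subtree has 1 node {Y}, right has 1 {K}.

M C F Y K J H U Q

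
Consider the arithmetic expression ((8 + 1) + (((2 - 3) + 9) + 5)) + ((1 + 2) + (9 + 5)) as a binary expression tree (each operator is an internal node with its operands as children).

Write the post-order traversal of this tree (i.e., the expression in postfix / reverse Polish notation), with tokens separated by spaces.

Post-order on an expression tree gives postfix notation: for each operator, emit left operand, right operand, then the operator.

8 1 + 2 3 - 9 + 5 + + 1 2 + 9 5 + + +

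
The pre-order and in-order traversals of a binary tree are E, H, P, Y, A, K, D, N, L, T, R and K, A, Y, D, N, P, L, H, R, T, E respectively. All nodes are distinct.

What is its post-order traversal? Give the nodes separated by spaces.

K A N D Y L P R T H E

The first element of pre-order is the root; it splits in-order into left and right subtrees.
Root E: left subtree has 10 nodes {K, A, Y, D, N, P, L, H, R, T}, right has 0 { }.
  Root H: left subtree has 7 nodes {K, A, Y, D, N, P, L}, right has 2 {R, T}.
    Root P: left subtree has 5 nodes {K, A, Y, D, N}, right has 1 {L}.
      Root Y: left subtree has 2 nodes {K, A}, right has 2 {D, N}.
        Root A: left subtree has 1 node {K}, right has 0 { }.
        Root D: left subtree has 0 nodes { }, right has 1 {N}.
    Root T: left subtree has 1 node {R}, right has 0 { }.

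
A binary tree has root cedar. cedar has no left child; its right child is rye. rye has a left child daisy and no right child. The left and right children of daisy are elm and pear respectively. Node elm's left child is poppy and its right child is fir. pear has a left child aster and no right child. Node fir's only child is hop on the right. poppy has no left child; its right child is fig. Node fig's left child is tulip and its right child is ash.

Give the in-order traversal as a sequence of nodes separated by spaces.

cedar poppy tulip fig ash elm fir hop daisy aster pear rye

In-order visits the left subtree, then the node, then the right subtree.
At cedar: no left child.
Visit cedar.
At cedar: go right to rye.
  At rye: go left to daisy.
    At daisy: go left to elm.
      At elm: go left to poppy.
        At poppy: no left child.
        Visit poppy.
        At poppy: go right to fig.
          At fig: go left to tulip.
            tulip is a leaf — visit tulip.
          Visit fig.
          At fig: go right to ash.
            ash is a leaf — visit ash.
      Visit elm.
      At elm: go right to fir.
        At fir: no left child.
        Visit fir.
        At fir: go right to hop.
          hop is a leaf — visit hop.
    Visit daisy.
    At daisy: go right to pear.
      At pear: go left to aster.
        aster is a leaf — visit aster.
      Visit pear.
      At pear: no right child.
  Visit rye.
  At rye: no right child.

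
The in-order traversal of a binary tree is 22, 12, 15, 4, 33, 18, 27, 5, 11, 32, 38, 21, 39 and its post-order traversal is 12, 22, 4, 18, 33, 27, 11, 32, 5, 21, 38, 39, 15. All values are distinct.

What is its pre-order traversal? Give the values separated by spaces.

15 22 12 39 38 5 27 33 4 18 32 11 21

The last element of post-order is the root; it splits in-order into left and right subtrees.
Root 15: left subtree has 2 nodes {22, 12}, right has 10 {4, 33, 18, 27, 5, 11, 32, 38, 21, 39}.
  Root 22: left subtree has 0 nodes { }, right has 1 {12}.
  Root 39: left subtree has 9 nodes {4, 33, 18, 27, 5, 11, 32, 38, 21}, right has 0 { }.
    Root 38: left subtree has 7 nodes {4, 33, 18, 27, 5, 11, 32}, right has 1 {21}.
      Root 5: left subtree has 4 nodes {4, 33, 18, 27}, right has 2 {11, 32}.
        Root 27: left subtree has 3 nodes {4, 33, 18}, right has 0 { }.
          Root 33: left subtree has 1 node {4}, right has 1 {18}.
        Root 32: left subtree has 1 node {11}, right has 0 { }.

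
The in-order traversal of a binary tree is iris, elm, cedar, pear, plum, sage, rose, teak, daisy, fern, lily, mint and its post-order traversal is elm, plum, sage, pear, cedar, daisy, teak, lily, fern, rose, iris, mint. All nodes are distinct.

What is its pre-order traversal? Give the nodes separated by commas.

The last element of post-order is the root; it splits in-order into left and right subtrees.
Root mint: left subtree has 11 nodes {iris, elm, cedar, pear, plum, sage, rose, teak, daisy, fern, lily}, right has 0 { }.
  Root iris: left subtree has 0 nodes { }, right has 10 {elm, cedar, pear, plum, sage, rose, teak, daisy, fern, lily}.
    Root rose: left subtree has 5 nodes {elm, cedar, pear, plum, sage}, right has 4 {teak, daisy, fern, lily}.
      Root cedar: left subtree has 1 node {elm}, right has 3 {pear, plum, sage}.
        Root pear: left subtree has 0 nodes { }, right has 2 {plum, sage}.
          Root sage: left subtree has 1 node {plum}, right has 0 { }.
      Root fern: left subtree has 2 nodes {teak, daisy}, right has 1 {lily}.
        Root teak: left subtree has 0 nodes { }, right has 1 {daisy}.

mint, iris, rose, cedar, elm, pear, sage, plum, fern, teak, daisy, lily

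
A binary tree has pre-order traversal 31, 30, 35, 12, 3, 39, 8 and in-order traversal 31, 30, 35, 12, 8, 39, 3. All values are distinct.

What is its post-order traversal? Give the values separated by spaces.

The first element of pre-order is the root; it splits in-order into left and right subtrees.
Root 31: left subtree has 0 nodes { }, right has 6 {30, 35, 12, 8, 39, 3}.
  Root 30: left subtree has 0 nodes { }, right has 5 {35, 12, 8, 39, 3}.
    Root 35: left subtree has 0 nodes { }, right has 4 {12, 8, 39, 3}.
      Root 12: left subtree has 0 nodes { }, right has 3 {8, 39, 3}.
        Root 3: left subtree has 2 nodes {8, 39}, right has 0 { }.
          Root 39: left subtree has 1 node {8}, right has 0 { }.

8 39 3 12 35 30 31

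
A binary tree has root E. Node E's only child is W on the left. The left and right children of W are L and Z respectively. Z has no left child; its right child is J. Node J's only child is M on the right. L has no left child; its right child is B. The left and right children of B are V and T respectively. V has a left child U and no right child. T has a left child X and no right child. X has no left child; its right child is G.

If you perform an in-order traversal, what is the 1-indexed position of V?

In-order visits the left subtree, then the node, then the right subtree.
At E: go left to W.
  At W: go left to L.
    At L: no left child.
    Visit L.
    At L: go right to B.
      At B: go left to V.
        At V: go left to U.
          U is a leaf — visit U.
        Visit V.
        At V: no right child.
      Visit B.
      At B: go right to T.
        At T: go left to X.
          At X: no left child.
          Visit X.
          At X: go right to G.
            G is a leaf — visit G.
        Visit T.
        At T: no right child.
  Visit W.
  At W: go right to Z.
    At Z: no left child.
    Visit Z.
    At Z: go right to J.
      At J: no left child.
      Visit J.
      At J: go right to M.
        M is a leaf — visit M.
Visit E.
At E: no right child.
Full in-order sequence: L, U, V, B, X, G, T, W, Z, J, M, E.

3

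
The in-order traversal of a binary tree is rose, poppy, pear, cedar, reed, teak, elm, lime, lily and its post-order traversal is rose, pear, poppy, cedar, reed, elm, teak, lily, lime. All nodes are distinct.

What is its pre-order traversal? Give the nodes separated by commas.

lime, teak, reed, cedar, poppy, rose, pear, elm, lily

The last element of post-order is the root; it splits in-order into left and right subtrees.
Root lime: left subtree has 7 nodes {rose, poppy, pear, cedar, reed, teak, elm}, right has 1 {lily}.
  Root teak: left subtree has 5 nodes {rose, poppy, pear, cedar, reed}, right has 1 {elm}.
    Root reed: left subtree has 4 nodes {rose, poppy, pear, cedar}, right has 0 { }.
      Root cedar: left subtree has 3 nodes {rose, poppy, pear}, right has 0 { }.
        Root poppy: left subtree has 1 node {rose}, right has 1 {pear}.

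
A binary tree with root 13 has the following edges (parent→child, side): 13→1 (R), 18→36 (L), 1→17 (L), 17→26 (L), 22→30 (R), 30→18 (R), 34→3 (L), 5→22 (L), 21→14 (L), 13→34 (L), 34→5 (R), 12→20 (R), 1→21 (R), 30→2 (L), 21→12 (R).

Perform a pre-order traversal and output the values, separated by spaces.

13 34 3 5 22 30 2 18 36 1 17 26 21 14 12 20

Pre-order visits the node, then its left subtree, then its right subtree.
Visit 13.
At 13: go left to 34.
  Visit 34.
  At 34: go left to 3.
    3 is a leaf — visit 3.
  At 34: go right to 5.
    Visit 5.
    At 5: go left to 22.
      Visit 22.
      At 22: no left child.
      At 22: go right to 30.
        Visit 30.
        At 30: go left to 2.
          2 is a leaf — visit 2.
        At 30: go right to 18.
          Visit 18.
          At 18: go left to 36.
            36 is a leaf — visit 36.
          At 18: no right child.
    At 5: no right child.
At 13: go right to 1.
  Visit 1.
  At 1: go left to 17.
    Visit 17.
    At 17: go left to 26.
      26 is a leaf — visit 26.
    At 17: no right child.
  At 1: go right to 21.
    Visit 21.
    At 21: go left to 14.
      14 is a leaf — visit 14.
    At 21: go right to 12.
      Visit 12.
      At 12: no left child.
      At 12: go right to 20.
        20 is a leaf — visit 20.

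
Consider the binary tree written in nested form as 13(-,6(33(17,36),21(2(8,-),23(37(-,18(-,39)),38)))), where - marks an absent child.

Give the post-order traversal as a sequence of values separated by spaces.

Post-order visits the left subtree, then the right subtree, then the node.
At 13: no left child.
At 13: go right to 6.
  At 6: go left to 33.
    At 33: go left to 17.
      17 is a leaf — visit 17.
    At 33: go right to 36.
      36 is a leaf — visit 36.
    Visit 33.
  At 6: go right to 21.
    At 21: go left to 2.
      At 2: go left to 8.
        8 is a leaf — visit 8.
      At 2: no right child.
      Visit 2.
    At 21: go right to 23.
      At 23: go left to 37.
        At 37: no left child.
        At 37: go right to 18.
          At 18: no left child.
          At 18: go right to 39.
            39 is a leaf — visit 39.
          Visit 18.
        Visit 37.
      At 23: go right to 38.
        38 is a leaf — visit 38.
      Visit 23.
    Visit 21.
  Visit 6.
Visit 13.

17 36 33 8 2 39 18 37 38 23 21 6 13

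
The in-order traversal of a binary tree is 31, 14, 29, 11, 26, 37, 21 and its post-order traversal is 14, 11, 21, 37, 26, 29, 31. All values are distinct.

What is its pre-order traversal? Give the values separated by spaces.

The last element of post-order is the root; it splits in-order into left and right subtrees.
Root 31: left subtree has 0 nodes { }, right has 6 {14, 29, 11, 26, 37, 21}.
  Root 29: left subtree has 1 node {14}, right has 4 {11, 26, 37, 21}.
    Root 26: left subtree has 1 node {11}, right has 2 {37, 21}.
      Root 37: left subtree has 0 nodes { }, right has 1 {21}.

31 29 14 26 11 37 21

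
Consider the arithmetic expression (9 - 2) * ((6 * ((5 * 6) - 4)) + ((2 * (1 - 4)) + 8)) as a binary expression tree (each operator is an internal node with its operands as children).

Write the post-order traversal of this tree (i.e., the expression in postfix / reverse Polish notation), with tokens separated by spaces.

Post-order on an expression tree gives postfix notation: for each operator, emit left operand, right operand, then the operator.

9 2 - 6 5 6 * 4 - * 2 1 4 - * 8 + + *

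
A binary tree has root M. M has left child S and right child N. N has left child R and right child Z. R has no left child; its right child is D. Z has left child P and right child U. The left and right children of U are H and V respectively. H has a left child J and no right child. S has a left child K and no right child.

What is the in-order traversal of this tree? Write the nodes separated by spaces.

K S M R D N P Z J H U V

In-order visits the left subtree, then the node, then the right subtree.
At M: go left to S.
  At S: go left to K.
    K is a leaf — visit K.
  Visit S.
  At S: no right child.
Visit M.
At M: go right to N.
  At N: go left to R.
    At R: no left child.
    Visit R.
    At R: go right to D.
      D is a leaf — visit D.
  Visit N.
  At N: go right to Z.
    At Z: go left to P.
      P is a leaf — visit P.
    Visit Z.
    At Z: go right to U.
      At U: go left to H.
        At H: go left to J.
          J is a leaf — visit J.
        Visit H.
        At H: no right child.
      Visit U.
      At U: go right to V.
        V is a leaf — visit V.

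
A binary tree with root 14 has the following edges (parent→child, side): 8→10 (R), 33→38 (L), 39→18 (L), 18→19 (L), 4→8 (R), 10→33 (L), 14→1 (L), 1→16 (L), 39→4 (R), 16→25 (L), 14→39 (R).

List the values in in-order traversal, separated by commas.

25, 16, 1, 14, 19, 18, 39, 4, 8, 38, 33, 10

In-order visits the left subtree, then the node, then the right subtree.
At 14: go left to 1.
  At 1: go left to 16.
    At 16: go left to 25.
      25 is a leaf — visit 25.
    Visit 16.
    At 16: no right child.
  Visit 1.
  At 1: no right child.
Visit 14.
At 14: go right to 39.
  At 39: go left to 18.
    At 18: go left to 19.
      19 is a leaf — visit 19.
    Visit 18.
    At 18: no right child.
  Visit 39.
  At 39: go right to 4.
    At 4: no left child.
    Visit 4.
    At 4: go right to 8.
      At 8: no left child.
      Visit 8.
      At 8: go right to 10.
        At 10: go left to 33.
          At 33: go left to 38.
            38 is a leaf — visit 38.
          Visit 33.
          At 33: no right child.
        Visit 10.
        At 10: no right child.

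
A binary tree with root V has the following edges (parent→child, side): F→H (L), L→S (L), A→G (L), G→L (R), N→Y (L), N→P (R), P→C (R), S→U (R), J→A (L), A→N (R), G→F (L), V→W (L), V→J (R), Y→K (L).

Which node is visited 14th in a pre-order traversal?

Pre-order visits the node, then its left subtree, then its right subtree.
Visit V.
At V: go left to W.
  W is a leaf — visit W.
At V: go right to J.
  Visit J.
  At J: go left to A.
    Visit A.
    At A: go left to G.
      Visit G.
      At G: go left to F.
        Visit F.
        At F: go left to H.
          H is a leaf — visit H.
        At F: no right child.
      At G: go right to L.
        Visit L.
        At L: go left to S.
          Visit S.
          At S: no left child.
          At S: go right to U.
            U is a leaf — visit U.
        At L: no right child.
    At A: go right to N.
      Visit N.
      At N: go left to Y.
        Visit Y.
        At Y: go left to K.
          K is a leaf — visit K.
        At Y: no right child.
      At N: go right to P.
        Visit P.
        At P: no left child.
        At P: go right to C.
          C is a leaf — visit C.
  At J: no right child.
Full pre-order sequence: V, W, J, A, G, F, H, L, S, U, N, Y, K, P, C.

P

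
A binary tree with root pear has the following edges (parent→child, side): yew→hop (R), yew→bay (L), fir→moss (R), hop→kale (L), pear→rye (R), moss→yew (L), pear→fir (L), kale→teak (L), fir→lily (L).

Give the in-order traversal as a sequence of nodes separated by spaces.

lily fir bay yew teak kale hop moss pear rye

In-order visits the left subtree, then the node, then the right subtree.
At pear: go left to fir.
  At fir: go left to lily.
    lily is a leaf — visit lily.
  Visit fir.
  At fir: go right to moss.
    At moss: go left to yew.
      At yew: go left to bay.
        bay is a leaf — visit bay.
      Visit yew.
      At yew: go right to hop.
        At hop: go left to kale.
          At kale: go left to teak.
            teak is a leaf — visit teak.
          Visit kale.
          At kale: no right child.
        Visit hop.
        At hop: no right child.
    Visit moss.
    At moss: no right child.
Visit pear.
At pear: go right to rye.
  rye is a leaf — visit rye.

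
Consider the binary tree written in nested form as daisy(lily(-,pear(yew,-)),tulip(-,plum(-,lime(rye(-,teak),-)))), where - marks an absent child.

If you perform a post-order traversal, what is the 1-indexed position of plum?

7

Post-order visits the left subtree, then the right subtree, then the node.
At daisy: go left to lily.
  At lily: no left child.
  At lily: go right to pear.
    At pear: go left to yew.
      yew is a leaf — visit yew.
    At pear: no right child.
    Visit pear.
  Visit lily.
At daisy: go right to tulip.
  At tulip: no left child.
  At tulip: go right to plum.
    At plum: no left child.
    At plum: go right to lime.
      At lime: go left to rye.
        At rye: no left child.
        At rye: go right to teak.
          teak is a leaf — visit teak.
        Visit rye.
      At lime: no right child.
      Visit lime.
    Visit plum.
  Visit tulip.
Visit daisy.
Full post-order sequence: yew, pear, lily, teak, rye, lime, plum, tulip, daisy.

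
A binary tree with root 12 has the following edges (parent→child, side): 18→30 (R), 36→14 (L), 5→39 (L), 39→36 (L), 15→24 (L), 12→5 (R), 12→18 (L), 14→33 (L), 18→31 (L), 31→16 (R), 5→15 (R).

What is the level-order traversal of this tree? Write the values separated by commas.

12, 18, 5, 31, 30, 39, 15, 16, 36, 24, 14, 33

Level-order visits nodes level by level from the root, left to right within each level.
Level 0: 12
Level 1: 18, 5
Level 2: 31, 30, 39, 15
Level 3: 16, 36, 24
Level 4: 14
Level 5: 33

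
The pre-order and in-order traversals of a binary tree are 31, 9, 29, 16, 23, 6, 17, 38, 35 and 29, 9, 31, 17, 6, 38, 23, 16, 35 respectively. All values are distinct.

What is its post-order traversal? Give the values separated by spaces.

The first element of pre-order is the root; it splits in-order into left and right subtrees.
Root 31: left subtree has 2 nodes {29, 9}, right has 6 {17, 6, 38, 23, 16, 35}.
  Root 9: left subtree has 1 node {29}, right has 0 { }.
  Root 16: left subtree has 4 nodes {17, 6, 38, 23}, right has 1 {35}.
    Root 23: left subtree has 3 nodes {17, 6, 38}, right has 0 { }.
      Root 6: left subtree has 1 node {17}, right has 1 {38}.

29 9 17 38 6 23 35 16 31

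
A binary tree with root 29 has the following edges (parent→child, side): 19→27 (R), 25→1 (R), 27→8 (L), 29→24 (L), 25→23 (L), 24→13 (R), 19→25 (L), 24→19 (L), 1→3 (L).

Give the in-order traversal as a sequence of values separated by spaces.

In-order visits the left subtree, then the node, then the right subtree.
At 29: go left to 24.
  At 24: go left to 19.
    At 19: go left to 25.
      At 25: go left to 23.
        23 is a leaf — visit 23.
      Visit 25.
      At 25: go right to 1.
        At 1: go left to 3.
          3 is a leaf — visit 3.
        Visit 1.
        At 1: no right child.
    Visit 19.
    At 19: go right to 27.
      At 27: go left to 8.
        8 is a leaf — visit 8.
      Visit 27.
      At 27: no right child.
  Visit 24.
  At 24: go right to 13.
    13 is a leaf — visit 13.
Visit 29.
At 29: no right child.

23 25 3 1 19 8 27 24 13 29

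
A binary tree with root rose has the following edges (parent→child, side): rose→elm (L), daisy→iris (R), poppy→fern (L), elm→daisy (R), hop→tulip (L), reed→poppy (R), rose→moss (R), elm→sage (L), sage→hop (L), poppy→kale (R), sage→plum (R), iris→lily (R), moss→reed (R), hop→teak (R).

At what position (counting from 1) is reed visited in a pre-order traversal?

Pre-order visits the node, then its left subtree, then its right subtree.
Visit rose.
At rose: go left to elm.
  Visit elm.
  At elm: go left to sage.
    Visit sage.
    At sage: go left to hop.
      Visit hop.
      At hop: go left to tulip.
        tulip is a leaf — visit tulip.
      At hop: go right to teak.
        teak is a leaf — visit teak.
    At sage: go right to plum.
      plum is a leaf — visit plum.
  At elm: go right to daisy.
    Visit daisy.
    At daisy: no left child.
    At daisy: go right to iris.
      Visit iris.
      At iris: no left child.
      At iris: go right to lily.
        lily is a leaf — visit lily.
At rose: go right to moss.
  Visit moss.
  At moss: no left child.
  At moss: go right to reed.
    Visit reed.
    At reed: no left child.
    At reed: go right to poppy.
      Visit poppy.
      At poppy: go left to fern.
        fern is a leaf — visit fern.
      At poppy: go right to kale.
        kale is a leaf — visit kale.
Full pre-order sequence: rose, elm, sage, hop, tulip, teak, plum, daisy, iris, lily, moss, reed, poppy, fern, kale.

12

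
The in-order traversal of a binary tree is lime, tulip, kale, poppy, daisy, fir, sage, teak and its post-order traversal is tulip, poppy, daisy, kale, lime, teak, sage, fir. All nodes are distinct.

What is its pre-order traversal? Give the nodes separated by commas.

fir, lime, kale, tulip, daisy, poppy, sage, teak

The last element of post-order is the root; it splits in-order into left and right subtrees.
Root fir: left subtree has 5 nodes {lime, tulip, kale, poppy, daisy}, right has 2 {sage, teak}.
  Root lime: left subtree has 0 nodes { }, right has 4 {tulip, kale, poppy, daisy}.
    Root kale: left subtree has 1 node {tulip}, right has 2 {poppy, daisy}.
      Root daisy: left subtree has 1 node {poppy}, right has 0 { }.
  Root sage: left subtree has 0 nodes { }, right has 1 {teak}.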